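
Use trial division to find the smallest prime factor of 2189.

2189 is odd.
Digit sum 20, not divisible by 3.
Ends in 9: not divisible by 5.
7: 2189 = 7·312 + 5
11: 2189 = 11·199

11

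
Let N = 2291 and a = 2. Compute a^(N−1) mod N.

2^1 ≡ 2 (mod 2291)
2^2 ≡ 2^2 = 4 ≡ 4 (mod 2291)
2^4 ≡ 4^2 = 16 ≡ 16 (mod 2291)
2^8 ≡ 16^2 = 256 ≡ 256 (mod 2291)
2^16 ≡ 256^2 = 65536 ≡ 1388 (mod 2291)
2^32 ≡ 1388^2 = 1926544 ≡ 2104 (mod 2291)
2^64 ≡ 2104^2 = 4426816 ≡ 604 (mod 2291)
2^128 ≡ 604^2 = 364816 ≡ 547 (mod 2291)
2^256 ≡ 547^2 = 299209 ≡ 1379 (mod 2291)
2^512 ≡ 1379^2 = 1901641 ≡ 111 (mod 2291)
2^1024 ≡ 111^2 = 12321 ≡ 866 (mod 2291)
2^2048 ≡ 866^2 = 749956 ≡ 799 (mod 2291)
2290 = 2048 + 128 + 64 + 32 + 16 + 2 in binary powers of 2.
So 2^2290 ≡ 799 · 547 · 604 · 2104 · 1388 · 4 ≡ 92 (mod 2291).
Since 92 ≠ 1, base 2 is a Fermat witness: 2291 is composite.

92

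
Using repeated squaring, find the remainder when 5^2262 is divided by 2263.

5^1 ≡ 5 (mod 2263)
5^2 ≡ 5^2 = 25 ≡ 25 (mod 2263)
5^4 ≡ 25^2 = 625 ≡ 625 (mod 2263)
5^8 ≡ 625^2 = 390625 ≡ 1389 (mod 2263)
5^16 ≡ 1389^2 = 1929321 ≡ 1245 (mod 2263)
5^32 ≡ 1245^2 = 1550025 ≡ 2133 (mod 2263)
5^64 ≡ 2133^2 = 4549689 ≡ 1059 (mod 2263)
5^128 ≡ 1059^2 = 1121481 ≡ 1296 (mod 2263)
5^256 ≡ 1296^2 = 1679616 ≡ 470 (mod 2263)
5^512 ≡ 470^2 = 220900 ≡ 1389 (mod 2263)
5^1024 ≡ 1389^2 = 1929321 ≡ 1245 (mod 2263)
5^2048 ≡ 1245^2 = 1550025 ≡ 2133 (mod 2263)
2262 = 2048 + 128 + 64 + 16 + 4 + 2 in binary powers of 2.
So 5^2262 ≡ 2133 · 1296 · 1059 · 1245 · 625 · 25 ≡ 900 (mod 2263).
Since 900 ≠ 1, base 5 is a Fermat witness: 2263 is composite.

900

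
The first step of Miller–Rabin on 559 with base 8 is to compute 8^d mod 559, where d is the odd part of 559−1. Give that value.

559 − 1 = 558 = 2^1 · 279, so d = 279.
8^1 ≡ 8 (mod 559)
8^2 ≡ 8^2 = 64 ≡ 64 (mod 559)
8^4 ≡ 64^2 = 4096 ≡ 183 (mod 559)
8^8 ≡ 183^2 = 33489 ≡ 508 (mod 559)
8^16 ≡ 508^2 = 258064 ≡ 365 (mod 559)
8^32 ≡ 365^2 = 133225 ≡ 183 (mod 559)
8^64 ≡ 183^2 = 33489 ≡ 508 (mod 559)
8^128 ≡ 508^2 = 258064 ≡ 365 (mod 559)
8^256 ≡ 365^2 = 133225 ≡ 183 (mod 559)
279 = 256 + 16 + 4 + 2 + 1 in binary powers of 2.
So 8^279 ≡ 183 · 365 · 183 · 64 · 8 ≡ 70 (mod 559).
Squaring chain: 70; never reaches −1, so base 8 is a Miller–Rabin witness that 559 is composite.

70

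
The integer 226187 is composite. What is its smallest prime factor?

13

226187 is odd.
Digit sum 26, not divisible by 3.
Ends in 7: not divisible by 5.
7: 226187 = 7·32312 + 3
11: 226187 = 11·20562 + 5
13: 226187 = 13·17399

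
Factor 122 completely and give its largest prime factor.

122 = 2 · 61
61 is prime.
So 122 = 2 · 61; the largest prime factor is 61.

61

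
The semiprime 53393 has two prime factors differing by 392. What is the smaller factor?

Since p = q + 392, we have 53393 = q(q + 392), so q² + 392q − 53393 = 0.
Discriminant: 392² + 4·53393 = 153664 + 213572 = 367236; √367236 = 606.
q = (−392 + 606)/2 = 107, and p = q + 392 = 499.
Check: 107 · 499 = 53393.

107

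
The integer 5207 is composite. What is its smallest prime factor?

5207 is odd.
Digit sum 14, not divisible by 3.
Ends in 7: not divisible by 5.
7: 5207 = 7·743 + 6
11: 5207 = 11·473 + 4
13: 5207 = 13·400 + 7
17: 5207 = 17·306 + 5
19: 5207 = 19·274 + 1
23: 5207 = 23·226 + 9
29: 5207 = 29·179 + 16
31: 5207 = 31·167 + 30
37: 5207 = 37·140 + 27
41: 5207 = 41·127

41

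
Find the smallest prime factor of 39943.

59

39943 is odd.
Digit sum 28, not divisible by 3.
Ends in 3: not divisible by 5.
7: 39943 = 7·5706 + 1
11: 39943 = 11·3631 + 2
13: 39943 = 13·3072 + 7
17: 39943 = 17·2349 + 10
19: 39943 = 19·2102 + 5
23: 39943 = 23·1736 + 15
29: 39943 = 29·1377 + 10
31: 39943 = 31·1288 + 15
37: 39943 = 37·1079 + 20
41: 39943 = 41·974 + 9
43: 39943 = 43·928 + 39
47: 39943 = 47·849 + 40
53: 39943 = 53·753 + 34
59: 39943 = 59·677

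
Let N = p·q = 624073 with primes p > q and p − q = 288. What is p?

947

Since p = q + 288, we have 624073 = q(q + 288), so q² + 288q − 624073 = 0.
Discriminant: 288² + 4·624073 = 82944 + 2496292 = 2579236; √2579236 = 1606.
q = (−288 + 1606)/2 = 659, and p = q + 288 = 947.
Check: 659 · 947 = 624073.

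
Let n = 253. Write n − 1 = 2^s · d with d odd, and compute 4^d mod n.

9

253 − 1 = 252 = 2^2 · 63, so d = 63.
4^1 ≡ 4 (mod 253)
4^2 ≡ 4^2 = 16 ≡ 16 (mod 253)
4^4 ≡ 16^2 = 256 ≡ 3 (mod 253)
4^8 ≡ 3^2 = 9 ≡ 9 (mod 253)
4^16 ≡ 9^2 = 81 ≡ 81 (mod 253)
4^32 ≡ 81^2 = 6561 ≡ 236 (mod 253)
63 = 32 + 16 + 8 + 4 + 2 + 1 in binary powers of 2.
So 4^63 ≡ 236 · 81 · 9 · 3 · 16 · 4 ≡ 9 (mod 253).
Squaring chain: 9 → 81; never reaches −1, so base 4 is a Miller–Rabin witness that 253 is composite.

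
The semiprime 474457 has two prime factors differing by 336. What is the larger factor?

877

Since p = q + 336, we have 474457 = q(q + 336), so q² + 336q − 474457 = 0.
Discriminant: 336² + 4·474457 = 112896 + 1897828 = 2010724; √2010724 = 1418.
q = (−336 + 1418)/2 = 541, and p = q + 336 = 877.
Check: 541 · 877 = 474457.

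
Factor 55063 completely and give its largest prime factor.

55063 = 17 · 3239
3239 = 41 · 79
79 is prime.
So 55063 = 17 · 41 · 79; the largest prime factor is 79.

79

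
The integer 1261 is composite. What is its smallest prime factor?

1261 is odd.
Digit sum 10, not divisible by 3.
Ends in 1: not divisible by 5.
7: 1261 = 7·180 + 1
11: 1261 = 11·114 + 7
13: 1261 = 13·97

13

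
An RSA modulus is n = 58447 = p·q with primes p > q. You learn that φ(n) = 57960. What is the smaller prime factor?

φ(n) = (p−1)(q−1) = n − (p+q) + 1, so p + q = 58447 − 57960 + 1 = 488.
p and q are the roots of t² − 488t + 58447 = 0.
Discriminant: 488² − 4·58447 = 238144 − 233788 = 4356; √4356 = 66.
q = (488 − 66)/2 = 211, p = (488 + 66)/2 = 277.
Check: 211 · 277 = 58447.

211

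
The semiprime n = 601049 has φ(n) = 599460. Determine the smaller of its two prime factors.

619

φ(n) = (p−1)(q−1) = n − (p+q) + 1, so p + q = 601049 − 599460 + 1 = 1590.
p and q are the roots of t² − 1590t + 601049 = 0.
Discriminant: 1590² − 4·601049 = 2528100 − 2404196 = 123904; √123904 = 352.
q = (1590 − 352)/2 = 619, p = (1590 + 352)/2 = 971.
Check: 619 · 971 = 601049.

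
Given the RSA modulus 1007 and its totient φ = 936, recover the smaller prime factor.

19

φ(n) = (p−1)(q−1) = n − (p+q) + 1, so p + q = 1007 − 936 + 1 = 72.
p and q are the roots of t² − 72t + 1007 = 0.
Discriminant: 72² − 4·1007 = 5184 − 4028 = 1156; √1156 = 34.
q = (72 − 34)/2 = 19, p = (72 + 34)/2 = 53.
Check: 19 · 53 = 1007.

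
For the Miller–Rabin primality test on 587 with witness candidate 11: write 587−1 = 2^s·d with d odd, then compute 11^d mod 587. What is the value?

586

587 − 1 = 586 = 2^1 · 293, so d = 293.
11^1 ≡ 11 (mod 587)
11^2 ≡ 11^2 = 121 ≡ 121 (mod 587)
11^4 ≡ 121^2 = 14641 ≡ 553 (mod 587)
11^8 ≡ 553^2 = 305809 ≡ 569 (mod 587)
11^16 ≡ 569^2 = 323761 ≡ 324 (mod 587)
11^32 ≡ 324^2 = 104976 ≡ 490 (mod 587)
11^64 ≡ 490^2 = 240100 ≡ 17 (mod 587)
11^128 ≡ 17^2 = 289 ≡ 289 (mod 587)
11^256 ≡ 289^2 = 83521 ≡ 167 (mod 587)
293 = 256 + 32 + 4 + 1 in binary powers of 2.
So 11^293 ≡ 167 · 490 · 553 · 11 ≡ 586 (mod 587).
Since 11^d ≡ 586 (mod 587), base 11 does not prove 587 composite.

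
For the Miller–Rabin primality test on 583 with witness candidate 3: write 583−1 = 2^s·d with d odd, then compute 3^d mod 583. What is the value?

583 − 1 = 582 = 2^1 · 291, so d = 291.
3^1 ≡ 3 (mod 583)
3^2 ≡ 3^2 = 9 ≡ 9 (mod 583)
3^4 ≡ 9^2 = 81 ≡ 81 (mod 583)
3^8 ≡ 81^2 = 6561 ≡ 148 (mod 583)
3^16 ≡ 148^2 = 21904 ≡ 333 (mod 583)
3^32 ≡ 333^2 = 110889 ≡ 119 (mod 583)
3^64 ≡ 119^2 = 14161 ≡ 169 (mod 583)
3^128 ≡ 169^2 = 28561 ≡ 577 (mod 583)
3^256 ≡ 577^2 = 332929 ≡ 36 (mod 583)
291 = 256 + 32 + 2 + 1 in binary powers of 2.
So 3^291 ≡ 36 · 119 · 9 · 3 ≡ 234 (mod 583).
Squaring chain: 234; never reaches −1, so base 3 is a Miller–Rabin witness that 583 is composite.

234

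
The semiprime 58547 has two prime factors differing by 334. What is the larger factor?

461

Since p = q + 334, we have 58547 = q(q + 334), so q² + 334q − 58547 = 0.
Discriminant: 334² + 4·58547 = 111556 + 234188 = 345744; √345744 = 588.
q = (−334 + 588)/2 = 127, and p = q + 334 = 461.
Check: 127 · 461 = 58547.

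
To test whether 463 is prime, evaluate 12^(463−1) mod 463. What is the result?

1

12^1 ≡ 12 (mod 463)
12^2 ≡ 12^2 = 144 ≡ 144 (mod 463)
12^4 ≡ 144^2 = 20736 ≡ 364 (mod 463)
12^8 ≡ 364^2 = 132496 ≡ 78 (mod 463)
12^16 ≡ 78^2 = 6084 ≡ 65 (mod 463)
12^32 ≡ 65^2 = 4225 ≡ 58 (mod 463)
12^64 ≡ 58^2 = 3364 ≡ 123 (mod 463)
12^128 ≡ 123^2 = 15129 ≡ 313 (mod 463)
12^256 ≡ 313^2 = 97969 ≡ 276 (mod 463)
462 = 256 + 128 + 64 + 8 + 4 + 2 in binary powers of 2.
So 12^462 ≡ 276 · 313 · 123 · 78 · 364 · 144 ≡ 1 (mod 463).
Since the result is 1, base 12 gives no evidence that 463 is composite.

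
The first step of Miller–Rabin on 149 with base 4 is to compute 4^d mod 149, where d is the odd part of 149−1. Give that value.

148

149 − 1 = 148 = 2^2 · 37, so d = 37.
4^1 ≡ 4 (mod 149)
4^2 ≡ 4^2 = 16 ≡ 16 (mod 149)
4^4 ≡ 16^2 = 256 ≡ 107 (mod 149)
4^8 ≡ 107^2 = 11449 ≡ 125 (mod 149)
4^16 ≡ 125^2 = 15625 ≡ 129 (mod 149)
4^32 ≡ 129^2 = 16641 ≡ 102 (mod 149)
37 = 32 + 4 + 1 in binary powers of 2.
So 4^37 ≡ 102 · 107 · 4 ≡ 148 (mod 149).
Since 4^d ≡ 148 (mod 149), base 4 does not prove 149 composite.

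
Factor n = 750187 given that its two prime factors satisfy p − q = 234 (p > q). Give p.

991

Since p = q + 234, we have 750187 = q(q + 234), so q² + 234q − 750187 = 0.
Discriminant: 234² + 4·750187 = 54756 + 3000748 = 3055504; √3055504 = 1748.
q = (−234 + 1748)/2 = 757, and p = q + 234 = 991.
Check: 757 · 991 = 750187.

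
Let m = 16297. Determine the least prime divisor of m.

43

16297 is odd.
Digit sum 25, not divisible by 3.
Ends in 7: not divisible by 5.
7: 16297 = 7·2328 + 1
11: 16297 = 11·1481 + 6
13: 16297 = 13·1253 + 8
17: 16297 = 17·958 + 11
19: 16297 = 19·857 + 14
23: 16297 = 23·708 + 13
29: 16297 = 29·561 + 28
31: 16297 = 31·525 + 22
37: 16297 = 37·440 + 17
41: 16297 = 41·397 + 20
43: 16297 = 43·379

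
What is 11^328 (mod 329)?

319

11^1 ≡ 11 (mod 329)
11^2 ≡ 11^2 = 121 ≡ 121 (mod 329)
11^4 ≡ 121^2 = 14641 ≡ 165 (mod 329)
11^8 ≡ 165^2 = 27225 ≡ 247 (mod 329)
11^16 ≡ 247^2 = 61009 ≡ 144 (mod 329)
11^32 ≡ 144^2 = 20736 ≡ 9 (mod 329)
11^64 ≡ 9^2 = 81 ≡ 81 (mod 329)
11^128 ≡ 81^2 = 6561 ≡ 310 (mod 329)
11^256 ≡ 310^2 = 96100 ≡ 32 (mod 329)
328 = 256 + 64 + 8 in binary powers of 2.
So 11^328 ≡ 32 · 81 · 247 ≡ 319 (mod 329).
Since 319 ≠ 1, base 11 is a Fermat witness: 329 is composite.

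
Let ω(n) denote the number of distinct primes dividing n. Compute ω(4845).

4

4845 = 3 · 1615
1615 = 5 · 323
323 = 17 · 19
4845 = 3 · 5 · 17 · 19, which has 4 distinct prime factors.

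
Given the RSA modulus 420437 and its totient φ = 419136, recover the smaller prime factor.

φ(n) = (p−1)(q−1) = n − (p+q) + 1, so p + q = 420437 − 419136 + 1 = 1302.
p and q are the roots of t² − 1302t + 420437 = 0.
Discriminant: 1302² − 4·420437 = 1695204 − 1681748 = 13456; √13456 = 116.
q = (1302 − 116)/2 = 593, p = (1302 + 116)/2 = 709.
Check: 593 · 709 = 420437.

593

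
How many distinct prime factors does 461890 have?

461890 = 2 · 230945
230945 = 5 · 46189
46189 = 11 · 4199
4199 = 13 · 323
323 = 17 · 19
461890 = 2 · 5 · 11 · 13 · 17 · 19, which has 6 distinct prime factors.

6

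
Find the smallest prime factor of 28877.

28877 is odd.
Digit sum 32, not divisible by 3.
Ends in 7: not divisible by 5.
7: 28877 = 7·4125 + 2
11: 28877 = 11·2625 + 2
13: 28877 = 13·2221 + 4
17: 28877 = 17·1698 + 11
19: 28877 = 19·1519 + 16
23: 28877 = 23·1255 + 12
29: 28877 = 29·995 + 22
31: 28877 = 31·931 + 16
37: 28877 = 37·780 + 17
41: 28877 = 41·704 + 13
43: 28877 = 43·671 + 24
47: 28877 = 47·614 + 19
53: 28877 = 53·544 + 45
59: 28877 = 59·489 + 26
61: 28877 = 61·473 + 24
67: 28877 = 67·431

67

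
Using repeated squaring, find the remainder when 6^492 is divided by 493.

6^1 ≡ 6 (mod 493)
6^2 ≡ 6^2 = 36 ≡ 36 (mod 493)
6^4 ≡ 36^2 = 1296 ≡ 310 (mod 493)
6^8 ≡ 310^2 = 96100 ≡ 458 (mod 493)
6^16 ≡ 458^2 = 209764 ≡ 239 (mod 493)
6^32 ≡ 239^2 = 57121 ≡ 426 (mod 493)
6^64 ≡ 426^2 = 181476 ≡ 52 (mod 493)
6^128 ≡ 52^2 = 2704 ≡ 239 (mod 493)
6^256 ≡ 239^2 = 57121 ≡ 426 (mod 493)
492 = 256 + 128 + 64 + 32 + 8 + 4 in binary powers of 2.
So 6^492 ≡ 426 · 239 · 52 · 426 · 458 · 310 ≡ 268 (mod 493).
Since 268 ≠ 1, base 6 is a Fermat witness: 493 is composite.

268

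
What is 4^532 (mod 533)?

4^1 ≡ 4 (mod 533)
4^2 ≡ 4^2 = 16 ≡ 16 (mod 533)
4^4 ≡ 16^2 = 256 ≡ 256 (mod 533)
4^8 ≡ 256^2 = 65536 ≡ 510 (mod 533)
4^16 ≡ 510^2 = 260100 ≡ 529 (mod 533)
4^32 ≡ 529^2 = 279841 ≡ 16 (mod 533)
4^64 ≡ 16^2 = 256 ≡ 256 (mod 533)
4^128 ≡ 256^2 = 65536 ≡ 510 (mod 533)
4^256 ≡ 510^2 = 260100 ≡ 529 (mod 533)
4^512 ≡ 529^2 = 279841 ≡ 16 (mod 533)
532 = 512 + 16 + 4 in binary powers of 2.
So 4^532 ≡ 16 · 529 · 256 ≡ 139 (mod 533).
Since 139 ≠ 1, base 4 is a Fermat witness: 533 is composite.

139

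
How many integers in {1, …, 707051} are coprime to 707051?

681120

Factor: 707051 = 61 · 67 · 173.
φ(707051) = (61−1) · (67−1) · (173−1) = 60 · 66 · 172 = 681120.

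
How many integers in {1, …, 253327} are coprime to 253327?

235224

Factor: 253327 = 19 · 67 · 199.
φ(253327) = (19−1) · (67−1) · (199−1) = 18 · 66 · 198 = 235224.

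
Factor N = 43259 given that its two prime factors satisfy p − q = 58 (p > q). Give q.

Since p = q + 58, we have 43259 = q(q + 58), so q² + 58q − 43259 = 0.
Discriminant: 58² + 4·43259 = 3364 + 173036 = 176400; √176400 = 420.
q = (−58 + 420)/2 = 181, and p = q + 58 = 239.
Check: 181 · 239 = 43259.

181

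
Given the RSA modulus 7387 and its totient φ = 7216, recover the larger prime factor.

89

φ(n) = (p−1)(q−1) = n − (p+q) + 1, so p + q = 7387 − 7216 + 1 = 172.
p and q are the roots of t² − 172t + 7387 = 0.
Discriminant: 172² − 4·7387 = 29584 − 29548 = 36; √36 = 6.
q = (172 − 6)/2 = 83, p = (172 + 6)/2 = 89.
Check: 83 · 89 = 7387.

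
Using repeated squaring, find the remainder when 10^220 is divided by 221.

81

10^1 ≡ 10 (mod 221)
10^2 ≡ 10^2 = 100 ≡ 100 (mod 221)
10^4 ≡ 100^2 = 10000 ≡ 55 (mod 221)
10^8 ≡ 55^2 = 3025 ≡ 152 (mod 221)
10^16 ≡ 152^2 = 23104 ≡ 120 (mod 221)
10^32 ≡ 120^2 = 14400 ≡ 35 (mod 221)
10^64 ≡ 35^2 = 1225 ≡ 120 (mod 221)
10^128 ≡ 120^2 = 14400 ≡ 35 (mod 221)
220 = 128 + 64 + 16 + 8 + 4 in binary powers of 2.
So 10^220 ≡ 35 · 120 · 120 · 152 · 55 ≡ 81 (mod 221).
Since 81 ≠ 1, base 10 is a Fermat witness: 221 is composite.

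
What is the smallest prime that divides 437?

19

437 is odd.
Digit sum 14, not divisible by 3.
Ends in 7: not divisible by 5.
7: 437 = 7·62 + 3
11: 437 = 11·39 + 8
13: 437 = 13·33 + 8
17: 437 = 17·25 + 12
19: 437 = 19·23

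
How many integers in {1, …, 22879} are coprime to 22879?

22576

Factor: 22879 = 137 · 167.
φ(22879) = (137−1) · (167−1) = 136 · 166 = 22576.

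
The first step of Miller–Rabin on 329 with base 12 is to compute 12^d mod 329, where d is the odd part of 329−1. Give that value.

329 − 1 = 328 = 2^3 · 41, so d = 41.
12^1 ≡ 12 (mod 329)
12^2 ≡ 12^2 = 144 ≡ 144 (mod 329)
12^4 ≡ 144^2 = 20736 ≡ 9 (mod 329)
12^8 ≡ 9^2 = 81 ≡ 81 (mod 329)
12^16 ≡ 81^2 = 6561 ≡ 310 (mod 329)
12^32 ≡ 310^2 = 96100 ≡ 32 (mod 329)
41 = 32 + 8 + 1 in binary powers of 2.
So 12^41 ≡ 32 · 81 · 12 ≡ 178 (mod 329).
Squaring chain: 178 → 100 → 130; never reaches −1, so base 12 is a Miller–Rabin witness that 329 is composite.

178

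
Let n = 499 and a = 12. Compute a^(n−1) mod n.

1

12^1 ≡ 12 (mod 499)
12^2 ≡ 12^2 = 144 ≡ 144 (mod 499)
12^4 ≡ 144^2 = 20736 ≡ 277 (mod 499)
12^8 ≡ 277^2 = 76729 ≡ 382 (mod 499)
12^16 ≡ 382^2 = 145924 ≡ 216 (mod 499)
12^32 ≡ 216^2 = 46656 ≡ 249 (mod 499)
12^64 ≡ 249^2 = 62001 ≡ 125 (mod 499)
12^128 ≡ 125^2 = 15625 ≡ 156 (mod 499)
12^256 ≡ 156^2 = 24336 ≡ 384 (mod 499)
498 = 256 + 128 + 64 + 32 + 16 + 2 in binary powers of 2.
So 12^498 ≡ 384 · 156 · 125 · 249 · 216 · 144 ≡ 1 (mod 499).
Since the result is 1, base 12 gives no evidence that 499 is composite.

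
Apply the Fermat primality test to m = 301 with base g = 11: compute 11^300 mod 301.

176

11^1 ≡ 11 (mod 301)
11^2 ≡ 11^2 = 121 ≡ 121 (mod 301)
11^4 ≡ 121^2 = 14641 ≡ 193 (mod 301)
11^8 ≡ 193^2 = 37249 ≡ 226 (mod 301)
11^16 ≡ 226^2 = 51076 ≡ 207 (mod 301)
11^32 ≡ 207^2 = 42849 ≡ 107 (mod 301)
11^64 ≡ 107^2 = 11449 ≡ 11 (mod 301)
11^128 ≡ 11^2 = 121 ≡ 121 (mod 301)
11^256 ≡ 121^2 = 14641 ≡ 193 (mod 301)
300 = 256 + 32 + 8 + 4 in binary powers of 2.
So 11^300 ≡ 193 · 107 · 226 · 193 ≡ 176 (mod 301).
Since 176 ≠ 1, base 11 is a Fermat witness: 301 is composite.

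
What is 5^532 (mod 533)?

5^1 ≡ 5 (mod 533)
5^2 ≡ 5^2 = 25 ≡ 25 (mod 533)
5^4 ≡ 25^2 = 625 ≡ 92 (mod 533)
5^8 ≡ 92^2 = 8464 ≡ 469 (mod 533)
5^16 ≡ 469^2 = 219961 ≡ 365 (mod 533)
5^32 ≡ 365^2 = 133225 ≡ 508 (mod 533)
5^64 ≡ 508^2 = 258064 ≡ 92 (mod 533)
5^128 ≡ 92^2 = 8464 ≡ 469 (mod 533)
5^256 ≡ 469^2 = 219961 ≡ 365 (mod 533)
5^512 ≡ 365^2 = 133225 ≡ 508 (mod 533)
532 = 512 + 16 + 4 in binary powers of 2.
So 5^532 ≡ 508 · 365 · 92 ≡ 508 (mod 533).
Since 508 ≠ 1, base 5 is a Fermat witness: 533 is composite.

508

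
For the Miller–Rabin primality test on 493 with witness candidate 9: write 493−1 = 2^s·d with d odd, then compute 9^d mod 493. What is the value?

493 − 1 = 492 = 2^2 · 123, so d = 123.
9^1 ≡ 9 (mod 493)
9^2 ≡ 9^2 = 81 ≡ 81 (mod 493)
9^4 ≡ 81^2 = 6561 ≡ 152 (mod 493)
9^8 ≡ 152^2 = 23104 ≡ 426 (mod 493)
9^16 ≡ 426^2 = 181476 ≡ 52 (mod 493)
9^32 ≡ 52^2 = 2704 ≡ 239 (mod 493)
9^64 ≡ 239^2 = 57121 ≡ 426 (mod 493)
123 = 64 + 32 + 16 + 8 + 2 + 1 in binary powers of 2.
So 9^123 ≡ 426 · 239 · 52 · 426 · 81 · 9 ≡ 457 (mod 493).
Squaring chain: 457 → 310; never reaches −1, so base 9 is a Miller–Rabin witness that 493 is composite.

457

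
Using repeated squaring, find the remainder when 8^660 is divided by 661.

1

8^1 ≡ 8 (mod 661)
8^2 ≡ 8^2 = 64 ≡ 64 (mod 661)
8^4 ≡ 64^2 = 4096 ≡ 130 (mod 661)
8^8 ≡ 130^2 = 16900 ≡ 375 (mod 661)
8^16 ≡ 375^2 = 140625 ≡ 493 (mod 661)
8^32 ≡ 493^2 = 243049 ≡ 462 (mod 661)
8^64 ≡ 462^2 = 213444 ≡ 602 (mod 661)
8^128 ≡ 602^2 = 362404 ≡ 176 (mod 661)
8^256 ≡ 176^2 = 30976 ≡ 570 (mod 661)
8^512 ≡ 570^2 = 324900 ≡ 349 (mod 661)
660 = 512 + 128 + 16 + 4 in binary powers of 2.
So 8^660 ≡ 349 · 176 · 493 · 130 ≡ 1 (mod 661).
Since the result is 1, base 8 gives no evidence that 661 is composite.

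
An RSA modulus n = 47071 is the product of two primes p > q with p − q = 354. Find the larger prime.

Since p = q + 354, we have 47071 = q(q + 354), so q² + 354q − 47071 = 0.
Discriminant: 354² + 4·47071 = 125316 + 188284 = 313600; √313600 = 560.
q = (−354 + 560)/2 = 103, and p = q + 354 = 457.
Check: 103 · 457 = 47071.

457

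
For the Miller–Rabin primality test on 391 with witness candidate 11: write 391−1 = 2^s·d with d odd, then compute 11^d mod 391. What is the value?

107

391 − 1 = 390 = 2^1 · 195, so d = 195.
11^1 ≡ 11 (mod 391)
11^2 ≡ 11^2 = 121 ≡ 121 (mod 391)
11^4 ≡ 121^2 = 14641 ≡ 174 (mod 391)
11^8 ≡ 174^2 = 30276 ≡ 169 (mod 391)
11^16 ≡ 169^2 = 28561 ≡ 18 (mod 391)
11^32 ≡ 18^2 = 324 ≡ 324 (mod 391)
11^64 ≡ 324^2 = 104976 ≡ 188 (mod 391)
11^128 ≡ 188^2 = 35344 ≡ 154 (mod 391)
195 = 128 + 64 + 2 + 1 in binary powers of 2.
So 11^195 ≡ 154 · 188 · 121 · 11 ≡ 107 (mod 391).
Squaring chain: 107; never reaches −1, so base 11 is a Miller–Rabin witness that 391 is composite.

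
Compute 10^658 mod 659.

10^1 ≡ 10 (mod 659)
10^2 ≡ 10^2 = 100 ≡ 100 (mod 659)
10^4 ≡ 100^2 = 10000 ≡ 115 (mod 659)
10^8 ≡ 115^2 = 13225 ≡ 45 (mod 659)
10^16 ≡ 45^2 = 2025 ≡ 48 (mod 659)
10^32 ≡ 48^2 = 2304 ≡ 327 (mod 659)
10^64 ≡ 327^2 = 106929 ≡ 171 (mod 659)
10^128 ≡ 171^2 = 29241 ≡ 245 (mod 659)
10^256 ≡ 245^2 = 60025 ≡ 56 (mod 659)
10^512 ≡ 56^2 = 3136 ≡ 500 (mod 659)
658 = 512 + 128 + 16 + 2 in binary powers of 2.
So 10^658 ≡ 500 · 245 · 48 · 100 ≡ 1 (mod 659).
Since the result is 1, base 10 gives no evidence that 659 is composite.

1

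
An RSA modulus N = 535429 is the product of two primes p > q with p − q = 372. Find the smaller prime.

Since p = q + 372, we have 535429 = q(q + 372), so q² + 372q − 535429 = 0.
Discriminant: 372² + 4·535429 = 138384 + 2141716 = 2280100; √2280100 = 1510.
q = (−372 + 1510)/2 = 569, and p = q + 372 = 941.
Check: 569 · 941 = 535429.

569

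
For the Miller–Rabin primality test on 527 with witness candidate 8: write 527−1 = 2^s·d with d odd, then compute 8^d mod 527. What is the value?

202

527 − 1 = 526 = 2^1 · 263, so d = 263.
8^1 ≡ 8 (mod 527)
8^2 ≡ 8^2 = 64 ≡ 64 (mod 527)
8^4 ≡ 64^2 = 4096 ≡ 407 (mod 527)
8^8 ≡ 407^2 = 165649 ≡ 171 (mod 527)
8^16 ≡ 171^2 = 29241 ≡ 256 (mod 527)
8^32 ≡ 256^2 = 65536 ≡ 188 (mod 527)
8^64 ≡ 188^2 = 35344 ≡ 35 (mod 527)
8^128 ≡ 35^2 = 1225 ≡ 171 (mod 527)
8^256 ≡ 171^2 = 29241 ≡ 256 (mod 527)
263 = 256 + 4 + 2 + 1 in binary powers of 2.
So 8^263 ≡ 256 · 407 · 64 · 8 ≡ 202 (mod 527).
Squaring chain: 202; never reaches −1, so base 8 is a Miller–Rabin witness that 527 is composite.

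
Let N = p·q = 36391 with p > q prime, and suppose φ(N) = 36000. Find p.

φ(n) = (p−1)(q−1) = n − (p+q) + 1, so p + q = 36391 − 36000 + 1 = 392.
p and q are the roots of t² − 392t + 36391 = 0.
Discriminant: 392² − 4·36391 = 153664 − 145564 = 8100; √8100 = 90.
q = (392 − 90)/2 = 151, p = (392 + 90)/2 = 241.
Check: 151 · 241 = 36391.

241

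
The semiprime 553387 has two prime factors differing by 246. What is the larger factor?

Since p = q + 246, we have 553387 = q(q + 246), so q² + 246q − 553387 = 0.
Discriminant: 246² + 4·553387 = 60516 + 2213548 = 2274064; √2274064 = 1508.
q = (−246 + 1508)/2 = 631, and p = q + 246 = 877.
Check: 631 · 877 = 553387.

877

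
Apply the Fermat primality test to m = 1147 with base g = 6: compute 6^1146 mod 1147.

6^1 ≡ 6 (mod 1147)
6^2 ≡ 6^2 = 36 ≡ 36 (mod 1147)
6^4 ≡ 36^2 = 1296 ≡ 149 (mod 1147)
6^8 ≡ 149^2 = 22201 ≡ 408 (mod 1147)
6^16 ≡ 408^2 = 166464 ≡ 149 (mod 1147)
6^32 ≡ 149^2 = 22201 ≡ 408 (mod 1147)
6^64 ≡ 408^2 = 166464 ≡ 149 (mod 1147)
6^128 ≡ 149^2 = 22201 ≡ 408 (mod 1147)
6^256 ≡ 408^2 = 166464 ≡ 149 (mod 1147)
6^512 ≡ 149^2 = 22201 ≡ 408 (mod 1147)
6^1024 ≡ 408^2 = 166464 ≡ 149 (mod 1147)
1146 = 1024 + 64 + 32 + 16 + 8 + 2 in binary powers of 2.
So 6^1146 ≡ 149 · 149 · 408 · 149 · 408 · 36 ≡ 776 (mod 1147).
Since 776 ≠ 1, base 6 is a Fermat witness: 1147 is composite.

776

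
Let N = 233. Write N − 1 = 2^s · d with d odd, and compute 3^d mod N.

221

233 − 1 = 232 = 2^3 · 29, so d = 29.
3^1 ≡ 3 (mod 233)
3^2 ≡ 3^2 = 9 ≡ 9 (mod 233)
3^4 ≡ 9^2 = 81 ≡ 81 (mod 233)
3^8 ≡ 81^2 = 6561 ≡ 37 (mod 233)
3^16 ≡ 37^2 = 1369 ≡ 204 (mod 233)
29 = 16 + 8 + 4 + 1 in binary powers of 2.
So 3^29 ≡ 204 · 37 · 81 · 3 ≡ 221 (mod 233).
Squaring chain: 221 → 144 → 232; reaches −1, so base 3 does not prove 233 composite.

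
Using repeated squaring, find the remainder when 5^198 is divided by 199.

5^1 ≡ 5 (mod 199)
5^2 ≡ 5^2 = 25 ≡ 25 (mod 199)
5^4 ≡ 25^2 = 625 ≡ 28 (mod 199)
5^8 ≡ 28^2 = 784 ≡ 187 (mod 199)
5^16 ≡ 187^2 = 34969 ≡ 144 (mod 199)
5^32 ≡ 144^2 = 20736 ≡ 40 (mod 199)
5^64 ≡ 40^2 = 1600 ≡ 8 (mod 199)
5^128 ≡ 8^2 = 64 ≡ 64 (mod 199)
198 = 128 + 64 + 4 + 2 in binary powers of 2.
So 5^198 ≡ 64 · 8 · 28 · 25 ≡ 1 (mod 199).
Since the result is 1, base 5 gives no evidence that 199 is composite.

1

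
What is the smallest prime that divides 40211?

79

40211 is odd.
Digit sum 8, not divisible by 3.
Ends in 1: not divisible by 5.
7: 40211 = 7·5744 + 3
11: 40211 = 11·3655 + 6
13: 40211 = 13·3093 + 2
17: 40211 = 17·2365 + 6
19: 40211 = 19·2116 + 7
23: 40211 = 23·1748 + 7
29: 40211 = 29·1386 + 17
31: 40211 = 31·1297 + 4
37: 40211 = 37·1086 + 29
41: 40211 = 41·980 + 31
43: 40211 = 43·935 + 6
47: 40211 = 47·855 + 26
53: 40211 = 53·758 + 37
59: 40211 = 59·681 + 32
61: 40211 = 61·659 + 12
67: 40211 = 67·600 + 11
71: 40211 = 71·566 + 25
73: 40211 = 73·550 + 61
79: 40211 = 79·509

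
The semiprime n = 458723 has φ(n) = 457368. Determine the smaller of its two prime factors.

φ(n) = (p−1)(q−1) = n − (p+q) + 1, so p + q = 458723 − 457368 + 1 = 1356.
p and q are the roots of t² − 1356t + 458723 = 0.
Discriminant: 1356² − 4·458723 = 1838736 − 1834892 = 3844; √3844 = 62.
q = (1356 − 62)/2 = 647, p = (1356 + 62)/2 = 709.
Check: 647 · 709 = 458723.

647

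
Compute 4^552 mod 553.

4^1 ≡ 4 (mod 553)
4^2 ≡ 4^2 = 16 ≡ 16 (mod 553)
4^4 ≡ 16^2 = 256 ≡ 256 (mod 553)
4^8 ≡ 256^2 = 65536 ≡ 282 (mod 553)
4^16 ≡ 282^2 = 79524 ≡ 445 (mod 553)
4^32 ≡ 445^2 = 198025 ≡ 51 (mod 553)
4^64 ≡ 51^2 = 2601 ≡ 389 (mod 553)
4^128 ≡ 389^2 = 151321 ≡ 352 (mod 553)
4^256 ≡ 352^2 = 123904 ≡ 32 (mod 553)
4^512 ≡ 32^2 = 1024 ≡ 471 (mod 553)
552 = 512 + 32 + 8 in binary powers of 2.
So 4^552 ≡ 471 · 51 · 282 ≡ 225 (mod 553).
Since 225 ≠ 1, base 4 is a Fermat witness: 553 is composite.

225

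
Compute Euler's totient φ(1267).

1080

Factor: 1267 = 7 · 181.
φ(1267) = (7−1) · (181−1) = 6 · 180 = 1080.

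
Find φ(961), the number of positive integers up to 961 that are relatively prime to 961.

930

Factor: 961 = 31^2.
φ(961) = 31^1·(31−1) = 930.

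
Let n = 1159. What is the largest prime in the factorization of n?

61

1159 = 19 · 61
61 is prime.
So 1159 = 19 · 61; the largest prime factor is 61.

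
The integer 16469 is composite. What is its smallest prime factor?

43

16469 is odd.
Digit sum 26, not divisible by 3.
Ends in 9: not divisible by 5.
7: 16469 = 7·2352 + 5
11: 16469 = 11·1497 + 2
13: 16469 = 13·1266 + 11
17: 16469 = 17·968 + 13
19: 16469 = 19·866 + 15
23: 16469 = 23·716 + 1
29: 16469 = 29·567 + 26
31: 16469 = 31·531 + 8
37: 16469 = 37·445 + 4
41: 16469 = 41·401 + 28
43: 16469 = 43·383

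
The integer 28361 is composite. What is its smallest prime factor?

79

28361 is odd.
Digit sum 20, not divisible by 3.
Ends in 1: not divisible by 5.
7: 28361 = 7·4051 + 4
11: 28361 = 11·2578 + 3
13: 28361 = 13·2181 + 8
17: 28361 = 17·1668 + 5
19: 28361 = 19·1492 + 13
23: 28361 = 23·1233 + 2
29: 28361 = 29·977 + 28
31: 28361 = 31·914 + 27
37: 28361 = 37·766 + 19
41: 28361 = 41·691 + 30
43: 28361 = 43·659 + 24
47: 28361 = 47·603 + 20
53: 28361 = 53·535 + 6
59: 28361 = 59·480 + 41
61: 28361 = 61·464 + 57
67: 28361 = 67·423 + 20
71: 28361 = 71·399 + 32
73: 28361 = 73·388 + 37
79: 28361 = 79·359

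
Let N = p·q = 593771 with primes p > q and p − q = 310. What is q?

631

Since p = q + 310, we have 593771 = q(q + 310), so q² + 310q − 593771 = 0.
Discriminant: 310² + 4·593771 = 96100 + 2375084 = 2471184; √2471184 = 1572.
q = (−310 + 1572)/2 = 631, and p = q + 310 = 941.
Check: 631 · 941 = 593771.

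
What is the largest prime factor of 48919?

48919 = 13 · 3763
3763 = 53 · 71
71 is prime.
So 48919 = 13 · 53 · 71; the largest prime factor is 71.

71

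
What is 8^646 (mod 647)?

8^1 ≡ 8 (mod 647)
8^2 ≡ 8^2 = 64 ≡ 64 (mod 647)
8^4 ≡ 64^2 = 4096 ≡ 214 (mod 647)
8^8 ≡ 214^2 = 45796 ≡ 506 (mod 647)
8^16 ≡ 506^2 = 256036 ≡ 471 (mod 647)
8^32 ≡ 471^2 = 221841 ≡ 567 (mod 647)
8^64 ≡ 567^2 = 321489 ≡ 577 (mod 647)
8^128 ≡ 577^2 = 332929 ≡ 371 (mod 647)
8^256 ≡ 371^2 = 137641 ≡ 477 (mod 647)
8^512 ≡ 477^2 = 227529 ≡ 432 (mod 647)
646 = 512 + 128 + 4 + 2 in binary powers of 2.
So 8^646 ≡ 432 · 371 · 214 · 64 ≡ 1 (mod 647).
Since the result is 1, base 8 gives no evidence that 647 is composite.

1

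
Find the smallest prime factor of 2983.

19

2983 is odd.
Digit sum 22, not divisible by 3.
Ends in 3: not divisible by 5.
7: 2983 = 7·426 + 1
11: 2983 = 11·271 + 2
13: 2983 = 13·229 + 6
17: 2983 = 17·175 + 8
19: 2983 = 19·157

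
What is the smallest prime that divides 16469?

16469 is odd.
Digit sum 26, not divisible by 3.
Ends in 9: not divisible by 5.
7: 16469 = 7·2352 + 5
11: 16469 = 11·1497 + 2
13: 16469 = 13·1266 + 11
17: 16469 = 17·968 + 13
19: 16469 = 19·866 + 15
23: 16469 = 23·716 + 1
29: 16469 = 29·567 + 26
31: 16469 = 31·531 + 8
37: 16469 = 37·445 + 4
41: 16469 = 41·401 + 28
43: 16469 = 43·383

43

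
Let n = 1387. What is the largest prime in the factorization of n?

73

1387 = 19 · 73
73 is prime.
So 1387 = 19 · 73; the largest prime factor is 73.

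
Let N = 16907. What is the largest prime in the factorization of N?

53

16907 = 11 · 1537
1537 = 29 · 53
53 is prime.
So 16907 = 11 · 29 · 53; the largest prime factor is 53.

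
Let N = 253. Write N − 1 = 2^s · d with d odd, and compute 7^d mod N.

253 − 1 = 252 = 2^2 · 63, so d = 63.
7^1 ≡ 7 (mod 253)
7^2 ≡ 7^2 = 49 ≡ 49 (mod 253)
7^4 ≡ 49^2 = 2401 ≡ 124 (mod 253)
7^8 ≡ 124^2 = 15376 ≡ 196 (mod 253)
7^16 ≡ 196^2 = 38416 ≡ 213 (mod 253)
7^32 ≡ 213^2 = 45369 ≡ 82 (mod 253)
63 = 32 + 16 + 8 + 4 + 2 + 1 in binary powers of 2.
So 7^63 ≡ 82 · 213 · 196 · 124 · 49 · 7 ≡ 57 (mod 253).
Squaring chain: 57 → 213; never reaches −1, so base 7 is a Miller–Rabin witness that 253 is composite.

57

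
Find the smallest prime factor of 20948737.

20948737 is odd.
Digit sum 40, not divisible by 3.
Ends in 7: not divisible by 5.
7: 20948737 = 7·2992676 + 5
11: 20948737 = 11·1904430 + 7
13: 20948737 = 13·1611441 + 4
17: 20948737 = 17·1232278 + 11
19: 20948737 = 19·1102565 + 2
23: 20948737 = 23·910814 + 15
29: 20948737 = 29·722370 + 7
31: 20948737 = 31·675765 + 22
37: 20948737 = 37·566182 + 3
41: 20948737 = 41·510944 + 33
43: 20948737 = 43·487179 + 40
47: 20948737 = 47·445717 + 38
53: 20948737 = 53·395259 + 10
59: 20948737 = 59·355063 + 20
61: 20948737 = 61·343421 + 56
67: 20948737 = 67·312667 + 48
71: 20948737 = 71·295052 + 45
73: 20948737 = 73·286969

73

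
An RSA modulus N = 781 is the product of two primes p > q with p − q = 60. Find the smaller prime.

Since p = q + 60, we have 781 = q(q + 60), so q² + 60q − 781 = 0.
Discriminant: 60² + 4·781 = 3600 + 3124 = 6724; √6724 = 82.
q = (−60 + 82)/2 = 11, and p = q + 60 = 71.
Check: 11 · 71 = 781.

11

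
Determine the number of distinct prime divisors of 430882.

5

430882 = 2 · 215441
215441 = 17 · 12673
12673 = 19 · 667
667 = 23 · 29
430882 = 2 · 17 · 19 · 23 · 29, which has 5 distinct prime factors.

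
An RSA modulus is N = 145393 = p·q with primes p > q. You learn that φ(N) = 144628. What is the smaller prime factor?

347

φ(n) = (p−1)(q−1) = n − (p+q) + 1, so p + q = 145393 − 144628 + 1 = 766.
p and q are the roots of t² − 766t + 145393 = 0.
Discriminant: 766² − 4·145393 = 586756 − 581572 = 5184; √5184 = 72.
q = (766 − 72)/2 = 347, p = (766 + 72)/2 = 419.
Check: 347 · 419 = 145393.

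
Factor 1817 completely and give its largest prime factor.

1817 = 23 · 79
79 is prime.
So 1817 = 23 · 79; the largest prime factor is 79.

79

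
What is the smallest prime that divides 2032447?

37

2032447 is odd.
Digit sum 22, not divisible by 3.
Ends in 7: not divisible by 5.
7: 2032447 = 7·290349 + 4
11: 2032447 = 11·184767 + 10
13: 2032447 = 13·156342 + 1
17: 2032447 = 17·119555 + 12
19: 2032447 = 19·106970 + 17
23: 2032447 = 23·88367 + 6
29: 2032447 = 29·70084 + 11
31: 2032447 = 31·65562 + 25
37: 2032447 = 37·54931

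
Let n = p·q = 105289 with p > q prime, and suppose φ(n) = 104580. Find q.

211

φ(n) = (p−1)(q−1) = n − (p+q) + 1, so p + q = 105289 − 104580 + 1 = 710.
p and q are the roots of t² − 710t + 105289 = 0.
Discriminant: 710² − 4·105289 = 504100 − 421156 = 82944; √82944 = 288.
q = (710 − 288)/2 = 211, p = (710 + 288)/2 = 499.
Check: 211 · 499 = 105289.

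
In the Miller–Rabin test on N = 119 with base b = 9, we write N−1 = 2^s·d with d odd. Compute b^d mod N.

119 − 1 = 118 = 2^1 · 59, so d = 59.
9^1 ≡ 9 (mod 119)
9^2 ≡ 9^2 = 81 ≡ 81 (mod 119)
9^4 ≡ 81^2 = 6561 ≡ 16 (mod 119)
9^8 ≡ 16^2 = 256 ≡ 18 (mod 119)
9^16 ≡ 18^2 = 324 ≡ 86 (mod 119)
9^32 ≡ 86^2 = 7396 ≡ 18 (mod 119)
59 = 32 + 16 + 8 + 2 + 1 in binary powers of 2.
So 9^59 ≡ 18 · 86 · 18 · 81 · 9 ≡ 32 (mod 119).
Squaring chain: 32; never reaches −1, so base 9 is a Miller–Rabin witness that 119 is composite.

32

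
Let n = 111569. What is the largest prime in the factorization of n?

61

111569 = 31 · 3599
3599 = 59 · 61
61 is prime.
So 111569 = 31 · 59 · 61; the largest prime factor is 61.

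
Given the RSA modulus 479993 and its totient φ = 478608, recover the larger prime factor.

709

φ(n) = (p−1)(q−1) = n − (p+q) + 1, so p + q = 479993 − 478608 + 1 = 1386.
p and q are the roots of t² − 1386t + 479993 = 0.
Discriminant: 1386² − 4·479993 = 1920996 − 1919972 = 1024; √1024 = 32.
q = (1386 − 32)/2 = 677, p = (1386 + 32)/2 = 709.
Check: 677 · 709 = 479993.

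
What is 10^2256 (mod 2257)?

10^1 ≡ 10 (mod 2257)
10^2 ≡ 10^2 = 100 ≡ 100 (mod 2257)
10^4 ≡ 100^2 = 10000 ≡ 972 (mod 2257)
10^8 ≡ 972^2 = 944784 ≡ 1358 (mod 2257)
10^16 ≡ 1358^2 = 1844164 ≡ 195 (mod 2257)
10^32 ≡ 195^2 = 38025 ≡ 1913 (mod 2257)
10^64 ≡ 1913^2 = 3659569 ≡ 972 (mod 2257)
10^128 ≡ 972^2 = 944784 ≡ 1358 (mod 2257)
10^256 ≡ 1358^2 = 1844164 ≡ 195 (mod 2257)
10^512 ≡ 195^2 = 38025 ≡ 1913 (mod 2257)
10^1024 ≡ 1913^2 = 3659569 ≡ 972 (mod 2257)
10^2048 ≡ 972^2 = 944784 ≡ 1358 (mod 2257)
2256 = 2048 + 128 + 64 + 16 in binary powers of 2.
So 10^2256 ≡ 1358 · 1358 · 972 · 195 ≡ 1925 (mod 2257).
Since 1925 ≠ 1, base 10 is a Fermat witness: 2257 is composite.

1925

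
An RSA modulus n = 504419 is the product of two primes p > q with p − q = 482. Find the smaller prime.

Since p = q + 482, we have 504419 = q(q + 482), so q² + 482q − 504419 = 0.
Discriminant: 482² + 4·504419 = 232324 + 2017676 = 2250000; √2250000 = 1500.
q = (−482 + 1500)/2 = 509, and p = q + 482 = 991.
Check: 509 · 991 = 504419.

509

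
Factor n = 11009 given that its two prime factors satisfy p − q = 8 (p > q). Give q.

Since p = q + 8, we have 11009 = q(q + 8), so q² + 8q − 11009 = 0.
Discriminant: 8² + 4·11009 = 64 + 44036 = 44100; √44100 = 210.
q = (−8 + 210)/2 = 101, and p = q + 8 = 109.
Check: 101 · 109 = 11009.

101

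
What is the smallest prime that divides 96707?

13

96707 is odd.
Digit sum 29, not divisible by 3.
Ends in 7: not divisible by 5.
7: 96707 = 7·13815 + 2
11: 96707 = 11·8791 + 6
13: 96707 = 13·7439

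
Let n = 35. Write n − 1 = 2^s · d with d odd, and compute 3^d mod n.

33

35 − 1 = 34 = 2^1 · 17, so d = 17.
3^1 ≡ 3 (mod 35)
3^2 ≡ 3^2 = 9 ≡ 9 (mod 35)
3^4 ≡ 9^2 = 81 ≡ 11 (mod 35)
3^8 ≡ 11^2 = 121 ≡ 16 (mod 35)
3^16 ≡ 16^2 = 256 ≡ 11 (mod 35)
17 = 16 + 1 in binary powers of 2.
So 3^17 ≡ 11 · 3 ≡ 33 (mod 35).
Squaring chain: 33; never reaches −1, so base 3 is a Miller–Rabin witness that 35 is composite.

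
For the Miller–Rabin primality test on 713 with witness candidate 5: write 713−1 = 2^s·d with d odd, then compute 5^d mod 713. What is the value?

713 − 1 = 712 = 2^3 · 89, so d = 89.
5^1 ≡ 5 (mod 713)
5^2 ≡ 5^2 = 25 ≡ 25 (mod 713)
5^4 ≡ 25^2 = 625 ≡ 625 (mod 713)
5^8 ≡ 625^2 = 390625 ≡ 614 (mod 713)
5^16 ≡ 614^2 = 376996 ≡ 532 (mod 713)
5^32 ≡ 532^2 = 283024 ≡ 676 (mod 713)
5^64 ≡ 676^2 = 456976 ≡ 656 (mod 713)
89 = 64 + 16 + 8 + 1 in binary powers of 2.
So 5^89 ≡ 656 · 532 · 614 · 5 ≡ 304 (mod 713).
Squaring chain: 304 → 439 → 211; never reaches −1, so base 5 is a Miller–Rabin witness that 713 is composite.

304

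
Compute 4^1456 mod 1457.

686

4^1 ≡ 4 (mod 1457)
4^2 ≡ 4^2 = 16 ≡ 16 (mod 1457)
4^4 ≡ 16^2 = 256 ≡ 256 (mod 1457)
4^8 ≡ 256^2 = 65536 ≡ 1428 (mod 1457)
4^16 ≡ 1428^2 = 2039184 ≡ 841 (mod 1457)
4^32 ≡ 841^2 = 707281 ≡ 636 (mod 1457)
4^64 ≡ 636^2 = 404496 ≡ 907 (mod 1457)
4^128 ≡ 907^2 = 822649 ≡ 901 (mod 1457)
4^256 ≡ 901^2 = 811801 ≡ 252 (mod 1457)
4^512 ≡ 252^2 = 63504 ≡ 853 (mod 1457)
4^1024 ≡ 853^2 = 727609 ≡ 566 (mod 1457)
1456 = 1024 + 256 + 128 + 32 + 16 in binary powers of 2.
So 4^1456 ≡ 566 · 252 · 901 · 636 · 841 ≡ 686 (mod 1457).
Since 686 ≠ 1, base 4 is a Fermat witness: 1457 is composite.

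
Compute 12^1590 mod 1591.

12^1 ≡ 12 (mod 1591)
12^2 ≡ 12^2 = 144 ≡ 144 (mod 1591)
12^4 ≡ 144^2 = 20736 ≡ 53 (mod 1591)
12^8 ≡ 53^2 = 2809 ≡ 1218 (mod 1591)
12^16 ≡ 1218^2 = 1483524 ≡ 712 (mod 1591)
12^32 ≡ 712^2 = 506944 ≡ 1006 (mod 1591)
12^64 ≡ 1006^2 = 1012036 ≡ 160 (mod 1591)
12^128 ≡ 160^2 = 25600 ≡ 144 (mod 1591)
12^256 ≡ 144^2 = 20736 ≡ 53 (mod 1591)
12^512 ≡ 53^2 = 2809 ≡ 1218 (mod 1591)
12^1024 ≡ 1218^2 = 1483524 ≡ 712 (mod 1591)
1590 = 1024 + 512 + 32 + 16 + 4 + 2 in binary powers of 2.
So 12^1590 ≡ 712 · 1218 · 1006 · 712 · 53 · 144 ≡ 84 (mod 1591).
Since 84 ≠ 1, base 12 is a Fermat witness: 1591 is composite.

84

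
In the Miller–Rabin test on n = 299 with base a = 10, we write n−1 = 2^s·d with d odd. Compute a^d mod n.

299 − 1 = 298 = 2^1 · 149, so d = 149.
10^1 ≡ 10 (mod 299)
10^2 ≡ 10^2 = 100 ≡ 100 (mod 299)
10^4 ≡ 100^2 = 10000 ≡ 133 (mod 299)
10^8 ≡ 133^2 = 17689 ≡ 48 (mod 299)
10^16 ≡ 48^2 = 2304 ≡ 211 (mod 299)
10^32 ≡ 211^2 = 44521 ≡ 269 (mod 299)
10^64 ≡ 269^2 = 72361 ≡ 3 (mod 299)
10^128 ≡ 3^2 = 9 ≡ 9 (mod 299)
149 = 128 + 16 + 4 + 1 in binary powers of 2.
So 10^149 ≡ 9 · 211 · 133 · 10 ≡ 17 (mod 299).
Squaring chain: 17; never reaches −1, so base 10 is a Miller–Rabin witness that 299 is composite.

17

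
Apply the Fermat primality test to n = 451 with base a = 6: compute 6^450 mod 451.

6^1 ≡ 6 (mod 451)
6^2 ≡ 6^2 = 36 ≡ 36 (mod 451)
6^4 ≡ 36^2 = 1296 ≡ 394 (mod 451)
6^8 ≡ 394^2 = 155236 ≡ 92 (mod 451)
6^16 ≡ 92^2 = 8464 ≡ 346 (mod 451)
6^32 ≡ 346^2 = 119716 ≡ 201 (mod 451)
6^64 ≡ 201^2 = 40401 ≡ 262 (mod 451)
6^128 ≡ 262^2 = 68644 ≡ 92 (mod 451)
6^256 ≡ 92^2 = 8464 ≡ 346 (mod 451)
450 = 256 + 128 + 64 + 2 in binary powers of 2.
So 6^450 ≡ 346 · 92 · 262 · 36 ≡ 155 (mod 451).
Since 155 ≠ 1, base 6 is a Fermat witness: 451 is composite.

155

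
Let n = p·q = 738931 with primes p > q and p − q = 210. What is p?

971

Since p = q + 210, we have 738931 = q(q + 210), so q² + 210q − 738931 = 0.
Discriminant: 210² + 4·738931 = 44100 + 2955724 = 2999824; √2999824 = 1732.
q = (−210 + 1732)/2 = 761, and p = q + 210 = 971.
Check: 761 · 971 = 738931.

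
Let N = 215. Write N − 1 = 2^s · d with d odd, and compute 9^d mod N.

124

215 − 1 = 214 = 2^1 · 107, so d = 107.
9^1 ≡ 9 (mod 215)
9^2 ≡ 9^2 = 81 ≡ 81 (mod 215)
9^4 ≡ 81^2 = 6561 ≡ 111 (mod 215)
9^8 ≡ 111^2 = 12321 ≡ 66 (mod 215)
9^16 ≡ 66^2 = 4356 ≡ 56 (mod 215)
9^32 ≡ 56^2 = 3136 ≡ 126 (mod 215)
9^64 ≡ 126^2 = 15876 ≡ 181 (mod 215)
107 = 64 + 32 + 8 + 2 + 1 in binary powers of 2.
So 9^107 ≡ 181 · 126 · 66 · 81 · 9 ≡ 124 (mod 215).
Squaring chain: 124; never reaches −1, so base 9 is a Miller–Rabin witness that 215 is composite.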